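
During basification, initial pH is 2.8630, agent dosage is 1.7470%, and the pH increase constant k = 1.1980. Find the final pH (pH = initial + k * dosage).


Formula: pH_final = pH_initial + k * base_pct
Substituting: pH_final = 2.8630 + 1.1980 * 1.7470
Result: 4.9559


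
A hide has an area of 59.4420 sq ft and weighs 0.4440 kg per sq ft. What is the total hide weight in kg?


Formula: Weight = area * weight_per_sqft
Substituting: Weight = 59.4420 * 0.4440
Result: 26.3922 kg


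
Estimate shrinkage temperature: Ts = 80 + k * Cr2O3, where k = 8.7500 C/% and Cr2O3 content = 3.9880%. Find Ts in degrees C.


Formula: Ts = 80 + k * Cr2O3
Substituting: Ts = 80 + 8.7500 * 3.9880
Result: 114.8950 C


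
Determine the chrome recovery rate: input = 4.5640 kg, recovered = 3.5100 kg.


Formula: Recovery = recovered / input * 100
Substituting: Recovery = 3.5100 / 4.5640 * 100
Result: 76.9062 %


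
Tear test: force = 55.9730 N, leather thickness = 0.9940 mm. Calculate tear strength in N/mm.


Formula: Tear strength = force / thickness
Substituting: Tear strength = 55.9730 / 0.9940
Result: 56.3109 N/mm


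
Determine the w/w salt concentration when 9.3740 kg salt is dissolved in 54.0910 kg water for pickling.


Formula: Conc = salt / (water + salt) * 100
Substituting: Conc = 9.3740 / (54.0910 + 9.3740) * 100
Result: 14.7703 %


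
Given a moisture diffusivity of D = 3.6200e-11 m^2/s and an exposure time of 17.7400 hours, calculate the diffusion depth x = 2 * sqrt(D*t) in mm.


t = 17.7400 hr * 3600 = 63864.0000 s
D * t = 3.6200e-11 * 63864.0000 = 2.3119e-06
x = 2 * sqrt(D*t) = 2 * sqrt(2.3119e-06) = 0.00304097 m = 3.0410 mm


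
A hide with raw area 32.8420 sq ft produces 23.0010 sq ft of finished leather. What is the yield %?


Formula: Yield = finished / raw * 100
Substituting: Yield = 23.0010 / 32.8420 * 100
Result: 70.0353 %


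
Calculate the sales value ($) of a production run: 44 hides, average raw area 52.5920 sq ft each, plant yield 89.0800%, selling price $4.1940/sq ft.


Raw_total = N * avg_area = 44 * 52.5920 = 2314.0480 sq ft
Finished = Raw_total * yield / 100 = 2314.0480 * 89.0800 / 100 = 2061.3540 sq ft
Value = Finished * price = 2061.3540 * 4.1940 = 8645.3185 $


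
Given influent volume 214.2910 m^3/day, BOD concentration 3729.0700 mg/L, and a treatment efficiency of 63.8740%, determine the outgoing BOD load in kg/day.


Load_in = volume * conc / 1000 = 214.2910 * 3729.0700 / 1000 = 799.1061 kg/day
Removed = Load_in * eff / 100 = 799.1061 * 63.8740 / 100 = 510.4211 kg/day
Load_out = Load_in - Removed = 799.1061 - 510.4211 = 288.6851 kg/day


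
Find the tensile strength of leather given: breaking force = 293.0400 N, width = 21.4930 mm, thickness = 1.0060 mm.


Formula: TS = force / (width * thickness)
Substituting: TS = 293.0400 / (21.4930 * 1.0060)
Result: 13.5529 N/mm^2


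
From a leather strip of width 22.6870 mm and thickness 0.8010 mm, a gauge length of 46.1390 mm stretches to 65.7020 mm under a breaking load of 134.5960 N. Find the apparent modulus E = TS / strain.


TS = F / (w * t) = 134.5960 / (22.6870 * 0.8010) = 7.4067 N/mm^2
strain = (Lf - L0) / L0 = (65.7020 - 46.1390) / 46.1390 = 0.4240
E = TS / strain = 7.4067 / 0.4240 = 17.4685 N/mm^2


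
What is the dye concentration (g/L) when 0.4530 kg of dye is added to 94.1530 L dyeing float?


Formula: Conc = dye_mass(kg) / volume(L) * 1000
Substituting: Conc = 0.4530 / 94.1530 * 1000
Result: 4.8113 g/L


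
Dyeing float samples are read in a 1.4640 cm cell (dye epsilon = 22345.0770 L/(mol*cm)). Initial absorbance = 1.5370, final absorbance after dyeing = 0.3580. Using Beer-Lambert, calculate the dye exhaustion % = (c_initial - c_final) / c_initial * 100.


c_initial = A_i / (epsilon * l) = 1.5370 / (22345.0770 * 1.4640) = 4.6984e-05 mol/L
c_final = A_f / (epsilon * l) = 0.3580 / (22345.0770 * 1.4640) = 1.0944e-05 mol/L
Exhaustion = (c_initial - c_final) / c_initial * 100 = (4.6984e-05 - 1.0944e-05) / 4.6984e-05 * 100 = 76.7079 %


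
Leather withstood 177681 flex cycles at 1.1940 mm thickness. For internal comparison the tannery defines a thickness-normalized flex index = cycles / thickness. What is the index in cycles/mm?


Formula: Index = cycles / thickness
Substituting: Index = 177681 / 1.1940
Result: 148811.5578 cycles/mm


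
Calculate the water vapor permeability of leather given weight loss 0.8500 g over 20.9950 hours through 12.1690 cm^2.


Formula: WVP = loss / (area * time)
Substituting: WVP = 0.8500 / (12.1690 * 20.9950)
Result: 0.00332696 g/(cm^2*hr)


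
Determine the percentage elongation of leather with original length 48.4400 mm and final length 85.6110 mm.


Formula: Elongation = (Lf - L0) / L0 * 100
Substituting: Elongation = (85.6110 - 48.4400) / 48.4400 * 100
Result: 76.7362 %


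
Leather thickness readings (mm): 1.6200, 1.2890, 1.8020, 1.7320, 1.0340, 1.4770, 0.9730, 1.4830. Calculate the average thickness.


Formula: Average = sum / n
Substituting: Average = 11.4100 / 8
Result: 1.4263 mm


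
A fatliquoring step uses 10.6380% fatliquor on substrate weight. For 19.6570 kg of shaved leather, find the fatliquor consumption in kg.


Formula: Fat = substrate * pct / 100
Substituting: Fat = 19.6570 * 10.6380 / 100
Result: 2.0911 kg


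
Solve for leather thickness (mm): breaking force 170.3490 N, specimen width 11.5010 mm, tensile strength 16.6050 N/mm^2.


Formula: t = F / (TS * w)
Substituting: t = 170.3490 / (16.6050 * 11.5010)
Result: 0.8920 mm


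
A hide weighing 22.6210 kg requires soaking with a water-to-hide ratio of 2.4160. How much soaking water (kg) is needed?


Formula: Water = hide_weight * ratio
Substituting: Water = 22.6210 * 2.4160
Result: 54.6523 kg


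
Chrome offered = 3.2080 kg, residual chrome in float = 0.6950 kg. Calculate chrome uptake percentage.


Formula: Uptake = (offered - residual) / offered * 100
Substituting: Uptake = (3.2080 - 0.6950) / 3.2080 * 100
Result: 78.3354 %


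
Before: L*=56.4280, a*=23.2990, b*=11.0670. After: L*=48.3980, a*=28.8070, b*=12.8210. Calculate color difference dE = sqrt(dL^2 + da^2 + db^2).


dL = -8.0300, da = 5.5080, db = 1.7540
dE = sqrt((-8.0300)^2 + 5.5080^2 + 1.7540^2) = 9.8942


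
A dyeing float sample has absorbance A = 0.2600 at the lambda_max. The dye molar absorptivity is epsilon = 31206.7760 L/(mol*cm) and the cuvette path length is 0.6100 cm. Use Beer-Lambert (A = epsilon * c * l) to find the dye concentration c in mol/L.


Formula: c = A / (epsilon * l)
Substituting: c = 0.2600 / (31206.7760 * 0.6100)
Result: 1.3658e-05 mol/L


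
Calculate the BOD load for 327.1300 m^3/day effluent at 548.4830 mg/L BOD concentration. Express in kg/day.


Formula: BOD_load = volume * conc / 1000
Substituting: BOD_load = 327.1300 * 548.4830 / 1000
Result: 179.4252 kg/day


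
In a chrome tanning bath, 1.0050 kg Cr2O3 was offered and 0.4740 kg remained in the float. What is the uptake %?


Formula: Uptake = (offered - residual) / offered * 100
Substituting: Uptake = (1.0050 - 0.4740) / 1.0050 * 100
Result: 52.8358 %


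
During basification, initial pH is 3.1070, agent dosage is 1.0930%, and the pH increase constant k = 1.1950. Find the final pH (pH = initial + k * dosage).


Formula: pH_final = pH_initial + k * base_pct
Substituting: pH_final = 3.1070 + 1.1950 * 1.0930
Result: 4.4131


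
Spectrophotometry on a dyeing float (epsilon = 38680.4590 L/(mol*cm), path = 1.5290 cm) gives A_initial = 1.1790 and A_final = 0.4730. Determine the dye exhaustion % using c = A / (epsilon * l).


c_initial = A_i / (epsilon * l) = 1.1790 / (38680.4590 * 1.5290) = 1.9935e-05 mol/L
c_final = A_f / (epsilon * l) = 0.4730 / (38680.4590 * 1.5290) = 7.9976e-06 mol/L
Exhaustion = (c_initial - c_final) / c_initial * 100 = (1.9935e-05 - 7.9976e-06) / 1.9935e-05 * 100 = 59.8813 %


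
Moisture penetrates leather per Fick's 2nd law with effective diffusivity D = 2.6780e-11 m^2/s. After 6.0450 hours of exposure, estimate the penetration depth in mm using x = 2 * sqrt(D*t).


t = 6.0450 hr * 3600 = 21762.0000 s
D * t = 2.6780e-11 * 21762.0000 = 5.8279e-07
x = 2 * sqrt(D*t) = 2 * sqrt(5.8279e-07) = 0.00152681 m = 1.5268 mm


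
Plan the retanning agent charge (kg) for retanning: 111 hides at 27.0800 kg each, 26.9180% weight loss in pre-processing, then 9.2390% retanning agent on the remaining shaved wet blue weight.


Total_raw = N * avg_wt = 111 * 27.0800 = 3005.8800 kg
Substrate = Total_raw * (1 - loss/100) = 3005.8800 * (1 - 26.9180/100) = 2196.7572 kg
Retan = Substrate * pct / 100 = 2196.7572 * 9.2390 / 100 = 202.9584 kg


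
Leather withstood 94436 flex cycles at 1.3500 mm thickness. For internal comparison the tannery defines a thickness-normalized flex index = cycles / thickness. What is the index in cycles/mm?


Formula: Index = cycles / thickness
Substituting: Index = 94436 / 1.3500
Result: 69952.5926 cycles/mm


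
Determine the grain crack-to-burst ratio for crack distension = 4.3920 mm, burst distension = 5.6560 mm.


Formula: Ratio = crack / burst
Substituting: Ratio = 4.3920 / 5.6560
Result: 0.7765


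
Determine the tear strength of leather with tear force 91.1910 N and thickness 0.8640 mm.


Formula: Tear strength = force / thickness
Substituting: Tear strength = 91.1910 / 0.8640
Result: 105.5451 N/mm


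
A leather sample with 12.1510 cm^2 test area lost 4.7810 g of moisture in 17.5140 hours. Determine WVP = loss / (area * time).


Formula: WVP = loss / (area * time)
Substituting: WVP = 4.7810 / (12.1510 * 17.5140)
Result: 0.0224658 g/(cm^2*hr)


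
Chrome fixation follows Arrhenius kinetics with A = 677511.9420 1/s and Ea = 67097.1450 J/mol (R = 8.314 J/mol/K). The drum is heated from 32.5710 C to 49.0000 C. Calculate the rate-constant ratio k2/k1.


T1 = 32.5710 + 273.15 = 305.7210 K; T2 = 49.0000 + 273.15 = 322.1500 K
k1 = A * exp(-Ea/(R*T1)) = 677511.9420 * exp(-67097.1450/(8.314*305.7210)) = 2.3253e-06 1/s
k2 = A * exp(-Ea/(R*T2)) = 677511.9420 * exp(-67097.1450/(8.314*322.1500)) = 8.9358e-06 1/s
k2/k1 = 8.9358e-06 / 2.3253e-06 = 3.8429


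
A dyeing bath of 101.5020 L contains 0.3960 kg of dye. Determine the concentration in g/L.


Formula: Conc = dye_mass(kg) / volume(L) * 1000
Substituting: Conc = 0.3960 / 101.5020 * 1000
Result: 3.9014 g/L


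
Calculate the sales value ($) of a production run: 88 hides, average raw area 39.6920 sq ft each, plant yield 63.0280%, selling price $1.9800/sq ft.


Raw_total = N * avg_area = 88 * 39.6920 = 3492.8960 sq ft
Finished = Raw_total * yield / 100 = 3492.8960 * 63.0280 / 100 = 2201.5025 sq ft
Value = Finished * price = 2201.5025 * 1.9800 = 4358.9749 $


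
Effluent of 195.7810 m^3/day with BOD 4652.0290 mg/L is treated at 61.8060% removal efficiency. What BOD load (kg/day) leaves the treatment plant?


Load_in = volume * conc / 1000 = 195.7810 * 4652.0290 / 1000 = 910.7789 kg/day
Removed = Load_in * eff / 100 = 910.7789 * 61.8060 / 100 = 562.9160 kg/day
Load_out = Load_in - Removed = 910.7789 - 562.9160 = 347.8629 kg/day


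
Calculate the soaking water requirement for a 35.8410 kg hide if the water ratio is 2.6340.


Formula: Water = hide_weight * ratio
Substituting: Water = 35.8410 * 2.6340
Result: 94.4052 kg


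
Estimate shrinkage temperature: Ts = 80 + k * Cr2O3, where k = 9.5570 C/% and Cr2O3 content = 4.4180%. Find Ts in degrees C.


Formula: Ts = 80 + k * Cr2O3
Substituting: Ts = 80 + 9.5570 * 4.4180
Result: 122.2228 C


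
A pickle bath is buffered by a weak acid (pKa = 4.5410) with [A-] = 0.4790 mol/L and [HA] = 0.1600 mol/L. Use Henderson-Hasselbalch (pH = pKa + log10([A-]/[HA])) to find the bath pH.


ratio = [A-] / [HA] = 0.4790 / 0.1600 = 2.9937
log10(ratio) = 0.4762
pH = pKa + log10(ratio) = 4.5410 + 0.4762 = 5.0172


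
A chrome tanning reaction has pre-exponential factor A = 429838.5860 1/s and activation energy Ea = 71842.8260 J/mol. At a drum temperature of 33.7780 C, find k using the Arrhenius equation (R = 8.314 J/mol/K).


T_K = T_C + 273.15 = 33.7780 + 273.15 = 306.9280 K
exponent = -Ea / (R * T_K) = -71842.8260 / (8.314 * 306.9280) = -28.1538
k = A * exp(exponent) = 429838.5860 * exp(-28.1538) = 2.5484e-07 1/s


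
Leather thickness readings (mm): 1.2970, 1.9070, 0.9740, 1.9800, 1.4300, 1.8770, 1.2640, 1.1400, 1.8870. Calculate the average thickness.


Formula: Average = sum / n
Substituting: Average = 13.7560 / 9
Result: 1.5284 mm


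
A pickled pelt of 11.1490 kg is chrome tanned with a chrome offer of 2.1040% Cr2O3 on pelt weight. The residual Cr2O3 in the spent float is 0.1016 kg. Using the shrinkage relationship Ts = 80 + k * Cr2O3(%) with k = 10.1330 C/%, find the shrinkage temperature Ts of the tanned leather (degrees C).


Offered = pelt * offer_pct / 100 = 11.1490 * 2.1040 / 100 = 0.2346 kg
Uptake = offered - residual = 0.2346 - 0.1016 = 0.1330 kg
Cr2O3% on pelt = uptake / pelt * 100 = 0.1330 / 11.1490 * 100 = 1.1927 %
Ts = 80 + k * Cr2O3% = 80 + 10.1330 * 1.1927 = 92.0857 C


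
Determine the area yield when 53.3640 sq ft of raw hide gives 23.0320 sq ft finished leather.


Formula: Yield = finished / raw * 100
Substituting: Yield = 23.0320 / 53.3640 * 100
Result: 43.1602 %


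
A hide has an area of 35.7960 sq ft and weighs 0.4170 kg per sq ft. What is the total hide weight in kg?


Formula: Weight = area * weight_per_sqft
Substituting: Weight = 35.7960 * 0.4170
Result: 14.9269 kg


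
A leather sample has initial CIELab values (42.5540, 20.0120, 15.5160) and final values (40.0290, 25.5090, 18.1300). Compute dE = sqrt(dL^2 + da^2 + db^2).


dL = -2.5250, da = 5.4970, db = 2.6140
dE = sqrt((-2.5250)^2 + 5.4970^2 + 2.6140^2) = 6.5898


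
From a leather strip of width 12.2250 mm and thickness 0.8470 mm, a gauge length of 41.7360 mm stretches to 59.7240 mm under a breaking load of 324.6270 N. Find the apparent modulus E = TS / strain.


TS = F / (w * t) = 324.6270 / (12.2250 * 0.8470) = 31.3511 N/mm^2
strain = (Lf - L0) / L0 = (59.7240 - 41.7360) / 41.7360 = 0.4310
E = TS / strain = 31.3511 / 0.4310 = 72.7412 N/mm^2


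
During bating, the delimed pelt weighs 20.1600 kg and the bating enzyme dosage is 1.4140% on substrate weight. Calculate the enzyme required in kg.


Formula: Enzyme = substrate * pct / 100
Substituting: Enzyme = 20.1600 * 1.4140 / 100
Result: 0.2851 kg


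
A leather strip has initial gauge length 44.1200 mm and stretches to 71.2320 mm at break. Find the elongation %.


Formula: Elongation = (Lf - L0) / L0 * 100
Substituting: Elongation = (71.2320 - 44.1200) / 44.1200 * 100
Result: 61.4506 %


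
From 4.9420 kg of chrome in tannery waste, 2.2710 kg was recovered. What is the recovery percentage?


Formula: Recovery = recovered / input * 100
Substituting: Recovery = 2.2710 / 4.9420 * 100
Result: 45.9531 %


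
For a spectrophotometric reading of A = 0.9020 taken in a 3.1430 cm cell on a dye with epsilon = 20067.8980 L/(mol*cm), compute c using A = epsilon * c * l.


Formula: c = A / (epsilon * l)
Substituting: c = 0.9020 / (20067.8980 * 3.1430)
Result: 1.4301e-05 mol/L


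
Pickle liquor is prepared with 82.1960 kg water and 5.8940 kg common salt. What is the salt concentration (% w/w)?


Formula: Conc = salt / (water + salt) * 100
Substituting: Conc = 5.8940 / (82.1960 + 5.8940) * 100
Result: 6.6909 %


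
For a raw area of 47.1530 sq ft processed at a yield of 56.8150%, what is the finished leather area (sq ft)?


Formula: finished = raw * yield / 100
Substituting: finished = 47.1530 * 56.8150 / 100
Result: 26.7900 sq ft


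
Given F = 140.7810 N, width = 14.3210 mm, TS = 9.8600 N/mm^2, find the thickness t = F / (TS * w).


Formula: t = F / (TS * w)
Substituting: t = 140.7810 / (9.8600 * 14.3210)
Result: 0.9970 mm


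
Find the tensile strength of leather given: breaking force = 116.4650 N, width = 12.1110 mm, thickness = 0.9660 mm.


Formula: TS = force / (width * thickness)
Substituting: TS = 116.4650 / (12.1110 * 0.9660)
Result: 9.9549 N/mm^2


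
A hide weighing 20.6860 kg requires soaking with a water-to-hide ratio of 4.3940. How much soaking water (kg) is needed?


Formula: Water = hide_weight * ratio
Substituting: Water = 20.6860 * 4.3940
Result: 90.8943 kg


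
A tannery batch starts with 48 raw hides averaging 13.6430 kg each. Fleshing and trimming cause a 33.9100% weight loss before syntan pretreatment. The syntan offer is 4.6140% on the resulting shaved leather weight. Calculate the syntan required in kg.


Total_raw = N * avg_wt = 48 * 13.6430 = 654.8640 kg
Substrate = Total_raw * (1 - loss/100) = 654.8640 * (1 - 33.9100/100) = 432.7996 kg
Syntan = Substrate * pct / 100 = 432.7996 * 4.6140 / 100 = 19.9694 kg


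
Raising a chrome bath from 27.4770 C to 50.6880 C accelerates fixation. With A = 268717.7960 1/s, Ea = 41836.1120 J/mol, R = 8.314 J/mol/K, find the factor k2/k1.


T1 = 27.4770 + 273.15 = 300.6270 K; T2 = 50.6880 + 273.15 = 323.8380 K
k1 = A * exp(-Ea/(R*T1)) = 268717.7960 * exp(-41836.1120/(8.314*300.6270)) = 0.0144515 1/s
k2 = A * exp(-Ea/(R*T2)) = 268717.7960 * exp(-41836.1120/(8.314*323.8380)) = 0.0479671 1/s
k2/k1 = 0.0479671 / 0.0144515 = 3.3192


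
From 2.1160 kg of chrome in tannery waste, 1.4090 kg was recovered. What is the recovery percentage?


Formula: Recovery = recovered / input * 100
Substituting: Recovery = 1.4090 / 2.1160 * 100
Result: 66.5879 %


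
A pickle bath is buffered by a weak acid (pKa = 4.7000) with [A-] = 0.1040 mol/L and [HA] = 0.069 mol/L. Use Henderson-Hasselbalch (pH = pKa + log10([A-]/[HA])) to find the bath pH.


ratio = [A-] / [HA] = 0.1040 / 0.069 = 1.5072
log10(ratio) = 0.1782
pH = pKa + log10(ratio) = 4.7000 + 0.1782 = 4.8782


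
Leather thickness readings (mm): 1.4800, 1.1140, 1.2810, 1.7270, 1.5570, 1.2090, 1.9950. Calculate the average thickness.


Formula: Average = sum / n
Substituting: Average = 10.3630 / 7
Result: 1.4804 mm


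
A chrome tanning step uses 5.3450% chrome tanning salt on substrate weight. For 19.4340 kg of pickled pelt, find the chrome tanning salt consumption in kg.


Formula: Chrome = substrate * pct / 100
Substituting: Chrome = 19.4340 * 5.3450 / 100
Result: 1.0387 kg


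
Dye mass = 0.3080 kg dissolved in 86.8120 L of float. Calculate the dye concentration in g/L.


Formula: Conc = dye_mass(kg) / volume(L) * 1000
Substituting: Conc = 0.3080 / 86.8120 * 1000
Result: 3.5479 g/L


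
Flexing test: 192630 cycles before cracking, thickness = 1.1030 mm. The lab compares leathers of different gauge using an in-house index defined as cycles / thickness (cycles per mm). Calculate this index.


Formula: Index = cycles / thickness
Substituting: Index = 192630 / 1.1030
Result: 174641.8858 cycles/mm


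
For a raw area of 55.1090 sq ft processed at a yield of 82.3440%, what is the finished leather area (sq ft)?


Formula: finished = raw * yield / 100
Substituting: finished = 55.1090 * 82.3440 / 100
Result: 45.3790 sq ft


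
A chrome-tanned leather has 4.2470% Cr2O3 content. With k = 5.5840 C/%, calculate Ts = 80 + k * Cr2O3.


Formula: Ts = 80 + k * Cr2O3
Substituting: Ts = 80 + 5.5840 * 4.2470
Result: 103.7152 C


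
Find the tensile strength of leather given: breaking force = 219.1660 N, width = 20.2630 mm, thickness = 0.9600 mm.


Formula: TS = force / (width * thickness)
Substituting: TS = 219.1660 / (20.2630 * 0.9600)
Result: 11.2667 N/mm^2


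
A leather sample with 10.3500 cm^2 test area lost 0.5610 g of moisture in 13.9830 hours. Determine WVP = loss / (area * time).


Formula: WVP = loss / (area * time)
Substituting: WVP = 0.5610 / (10.3500 * 13.9830)
Result: 0.00387634 g/(cm^2*hr)


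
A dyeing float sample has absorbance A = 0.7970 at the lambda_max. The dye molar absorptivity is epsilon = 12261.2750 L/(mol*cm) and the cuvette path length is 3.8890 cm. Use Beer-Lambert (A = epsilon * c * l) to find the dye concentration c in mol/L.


Formula: c = A / (epsilon * l)
Substituting: c = 0.7970 / (12261.2750 * 3.8890)
Result: 1.6714e-05 mol/L


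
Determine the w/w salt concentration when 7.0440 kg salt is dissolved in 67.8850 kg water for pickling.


Formula: Conc = salt / (water + salt) * 100
Substituting: Conc = 7.0440 / (67.8850 + 7.0440) * 100
Result: 9.4009 %


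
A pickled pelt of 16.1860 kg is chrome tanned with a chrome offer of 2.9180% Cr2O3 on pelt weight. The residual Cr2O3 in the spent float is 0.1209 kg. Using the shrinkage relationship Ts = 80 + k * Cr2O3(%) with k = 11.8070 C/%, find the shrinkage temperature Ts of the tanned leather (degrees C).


Offered = pelt * offer_pct / 100 = 16.1860 * 2.9180 / 100 = 0.4723 kg
Uptake = offered - residual = 0.4723 - 0.1209 = 0.3514 kg
Cr2O3% on pelt = uptake / pelt * 100 = 0.3514 / 16.1860 * 100 = 2.1711 %
Ts = 80 + k * Cr2O3% = 80 + 11.8070 * 2.1711 = 105.6337 C


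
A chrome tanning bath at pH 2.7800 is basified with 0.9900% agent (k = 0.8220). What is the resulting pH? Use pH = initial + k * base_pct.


Formula: pH_final = pH_initial + k * base_pct
Substituting: pH_final = 2.7800 + 0.8220 * 0.9900
Result: 3.5938


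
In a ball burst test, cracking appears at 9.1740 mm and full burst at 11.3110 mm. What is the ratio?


Formula: Ratio = crack / burst
Substituting: Ratio = 9.1740 / 11.3110
Result: 0.8111


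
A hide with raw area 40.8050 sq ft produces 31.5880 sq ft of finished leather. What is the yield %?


Formula: Yield = finished / raw * 100
Substituting: Yield = 31.5880 / 40.8050 * 100
Result: 77.4121 %


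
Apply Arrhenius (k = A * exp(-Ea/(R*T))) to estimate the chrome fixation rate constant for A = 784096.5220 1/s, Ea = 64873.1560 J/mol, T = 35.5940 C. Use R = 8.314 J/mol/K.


T_K = T_C + 273.15 = 35.5940 + 273.15 = 308.7440 K
exponent = -Ea / (R * T_K) = -64873.1560 / (8.314 * 308.7440) = -25.2730
k = A * exp(exponent) = 784096.5220 * exp(-25.2730) = 8.2881e-06 1/s


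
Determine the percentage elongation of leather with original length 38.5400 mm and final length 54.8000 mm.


Formula: Elongation = (Lf - L0) / L0 * 100
Substituting: Elongation = (54.8000 - 38.5400) / 38.5400 * 100
Result: 42.1899 %


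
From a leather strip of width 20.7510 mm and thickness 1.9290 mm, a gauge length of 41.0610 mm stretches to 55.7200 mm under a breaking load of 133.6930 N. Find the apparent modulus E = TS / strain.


TS = F / (w * t) = 133.6930 / (20.7510 * 1.9290) = 3.3399 N/mm^2
strain = (Lf - L0) / L0 = (55.7200 - 41.0610) / 41.0610 = 0.3570
E = TS / strain = 3.3399 / 0.3570 = 9.3554 N/mm^2


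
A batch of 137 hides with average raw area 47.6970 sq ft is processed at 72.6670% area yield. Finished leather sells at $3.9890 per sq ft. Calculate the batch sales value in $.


Raw_total = N * avg_area = 137 * 47.6970 = 6534.4890 sq ft
Finished = Raw_total * yield / 100 = 6534.4890 * 72.6670 / 100 = 4748.4171 sq ft
Value = Finished * price = 4748.4171 * 3.9890 = 18941.4359 $


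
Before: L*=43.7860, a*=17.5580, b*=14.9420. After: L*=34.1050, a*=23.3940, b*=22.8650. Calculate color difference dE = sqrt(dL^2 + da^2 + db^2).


dL = -9.6810, da = 5.8360, db = 7.9230
dE = sqrt((-9.6810)^2 + 5.8360^2 + 7.9230^2) = 13.8042


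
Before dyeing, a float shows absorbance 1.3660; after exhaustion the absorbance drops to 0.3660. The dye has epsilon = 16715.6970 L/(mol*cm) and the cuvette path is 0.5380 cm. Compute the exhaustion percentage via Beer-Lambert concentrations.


c_initial = A_i / (epsilon * l) = 1.3660 / (16715.6970 * 0.5380) = 1.5190e-04 mol/L
c_final = A_f / (epsilon * l) = 0.3660 / (16715.6970 * 0.5380) = 4.0698e-05 mol/L
Exhaustion = (c_initial - c_final) / c_initial * 100 = (1.5190e-04 - 4.0698e-05) / 1.5190e-04 * 100 = 73.2064 %


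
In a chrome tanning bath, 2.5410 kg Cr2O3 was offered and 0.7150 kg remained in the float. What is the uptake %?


Formula: Uptake = (offered - residual) / offered * 100
Substituting: Uptake = (2.5410 - 0.7150) / 2.5410 * 100
Result: 71.8615 %


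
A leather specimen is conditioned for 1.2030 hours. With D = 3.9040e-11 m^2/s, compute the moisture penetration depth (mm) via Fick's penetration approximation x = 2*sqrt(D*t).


t = 1.2030 hr * 3600 = 4330.8000 s
D * t = 3.9040e-11 * 4330.8000 = 1.6907e-07
x = 2 * sqrt(D*t) = 2 * sqrt(1.6907e-07) = 8.2237e-04 m = 0.8224 mm


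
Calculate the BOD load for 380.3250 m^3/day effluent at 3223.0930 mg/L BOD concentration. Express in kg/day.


Formula: BOD_load = volume * conc / 1000
Substituting: BOD_load = 380.3250 * 3223.0930 / 1000
Result: 1225.8228 kg/day


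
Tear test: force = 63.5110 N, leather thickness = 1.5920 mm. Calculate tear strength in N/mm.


Formula: Tear strength = force / thickness
Substituting: Tear strength = 63.5110 / 1.5920
Result: 39.8938 N/mm


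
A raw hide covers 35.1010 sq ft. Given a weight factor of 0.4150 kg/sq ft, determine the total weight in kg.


Formula: Weight = area * weight_per_sqft
Substituting: Weight = 35.1010 * 0.4150
Result: 14.5669 kg


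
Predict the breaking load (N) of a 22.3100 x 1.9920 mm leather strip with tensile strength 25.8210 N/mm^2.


Formula: F = TS * w * t
Substituting: F = 25.8210 * 22.3100 * 1.9920
Result: 1147.5245 N


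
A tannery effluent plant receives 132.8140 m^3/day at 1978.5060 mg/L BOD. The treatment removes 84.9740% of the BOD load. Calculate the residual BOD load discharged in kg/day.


Load_in = volume * conc / 1000 = 132.8140 * 1978.5060 / 1000 = 262.7733 kg/day
Removed = Load_in * eff / 100 = 262.7733 * 84.9740 / 100 = 223.2890 kg/day
Load_out = Load_in - Removed = 262.7733 - 223.2890 = 39.4843 kg/day


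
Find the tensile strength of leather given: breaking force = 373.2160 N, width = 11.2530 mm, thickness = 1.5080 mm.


Formula: TS = force / (width * thickness)
Substituting: TS = 373.2160 / (11.2530 * 1.5080)
Result: 21.9933 N/mm^2


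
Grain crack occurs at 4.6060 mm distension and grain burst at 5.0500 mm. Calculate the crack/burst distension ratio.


Formula: Ratio = crack / burst
Substituting: Ratio = 4.6060 / 5.0500
Result: 0.9121


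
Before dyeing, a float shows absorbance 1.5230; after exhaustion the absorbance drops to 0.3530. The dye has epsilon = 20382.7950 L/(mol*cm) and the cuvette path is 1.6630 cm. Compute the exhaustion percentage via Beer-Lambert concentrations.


c_initial = A_i / (epsilon * l) = 1.5230 / (20382.7950 * 1.6630) = 4.4931e-05 mol/L
c_final = A_f / (epsilon * l) = 0.3530 / (20382.7950 * 1.6630) = 1.0414e-05 mol/L
Exhaustion = (c_initial - c_final) / c_initial * 100 = (4.4931e-05 - 1.0414e-05) / 4.4931e-05 * 100 = 76.8221 %


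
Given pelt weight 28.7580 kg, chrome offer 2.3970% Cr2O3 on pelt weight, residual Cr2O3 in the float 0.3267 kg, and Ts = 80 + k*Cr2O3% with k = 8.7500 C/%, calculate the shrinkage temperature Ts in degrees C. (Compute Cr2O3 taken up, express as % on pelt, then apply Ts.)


Offered = pelt * offer_pct / 100 = 28.7580 * 2.3970 / 100 = 0.6893 kg
Uptake = offered - residual = 0.6893 - 0.3267 = 0.3626 kg
Cr2O3% on pelt = uptake / pelt * 100 = 0.3626 / 28.7580 * 100 = 1.2610 %
Ts = 80 + k * Cr2O3% = 80 + 8.7500 * 1.2610 = 91.0335 C


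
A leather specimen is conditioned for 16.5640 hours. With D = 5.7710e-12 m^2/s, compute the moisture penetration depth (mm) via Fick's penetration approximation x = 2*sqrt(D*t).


t = 16.5640 hr * 3600 = 59630.4000 s
D * t = 5.7710e-12 * 59630.4000 = 3.4413e-07
x = 2 * sqrt(D*t) = 2 * sqrt(3.4413e-07) = 0.00117325 m = 1.1732 mm


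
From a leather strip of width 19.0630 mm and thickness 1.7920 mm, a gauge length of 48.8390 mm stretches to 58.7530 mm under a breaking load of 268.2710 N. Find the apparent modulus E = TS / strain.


TS = F / (w * t) = 268.2710 / (19.0630 * 1.7920) = 7.8532 N/mm^2
strain = (Lf - L0) / L0 = (58.7530 - 48.8390) / 48.8390 = 0.2030
E = TS / strain = 7.8532 / 0.2030 = 38.6868 N/mm^2


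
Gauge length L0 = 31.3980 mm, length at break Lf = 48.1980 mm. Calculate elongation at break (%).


Formula: Elongation = (Lf - L0) / L0 * 100
Substituting: Elongation = (48.1980 - 31.3980) / 31.3980 * 100
Result: 53.5066 %


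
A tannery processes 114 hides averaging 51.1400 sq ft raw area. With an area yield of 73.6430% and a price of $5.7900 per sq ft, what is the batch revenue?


Raw_total = N * avg_area = 114 * 51.1400 = 5829.9600 sq ft
Finished = Raw_total * yield / 100 = 5829.9600 * 73.6430 / 100 = 4293.3574 sq ft
Value = Finished * price = 4293.3574 * 5.7900 = 24858.5396 $


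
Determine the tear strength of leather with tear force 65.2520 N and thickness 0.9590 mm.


Formula: Tear strength = force / thickness
Substituting: Tear strength = 65.2520 / 0.9590
Result: 68.0417 N/mm


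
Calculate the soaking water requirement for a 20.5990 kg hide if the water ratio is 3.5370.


Formula: Water = hide_weight * ratio
Substituting: Water = 20.5990 * 3.5370
Result: 72.8587 kg


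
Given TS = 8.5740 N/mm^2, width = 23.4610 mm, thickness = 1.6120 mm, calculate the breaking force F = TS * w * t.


Formula: F = TS * w * t
Substituting: F = 8.5740 * 23.4610 * 1.6120
Result: 324.2612 N


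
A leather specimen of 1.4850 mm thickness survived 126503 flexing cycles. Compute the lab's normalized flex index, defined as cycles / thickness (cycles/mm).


Formula: Index = cycles / thickness
Substituting: Index = 126503 / 1.4850
Result: 85187.2054 cycles/mm


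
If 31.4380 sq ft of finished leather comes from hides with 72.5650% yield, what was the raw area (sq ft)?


Formula: raw = finished * 100 / yield
Substituting: raw = 31.4380 * 100 / 72.5650
Result: 43.3239 sq ft


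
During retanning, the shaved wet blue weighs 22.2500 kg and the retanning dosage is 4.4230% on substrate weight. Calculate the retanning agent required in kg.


Formula: Retan = substrate * pct / 100
Substituting: Retan = 22.2500 * 4.4230 / 100
Result: 0.9841 kg


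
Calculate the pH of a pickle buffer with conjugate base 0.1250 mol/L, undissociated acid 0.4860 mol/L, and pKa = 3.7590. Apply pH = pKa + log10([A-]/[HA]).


ratio = [A-] / [HA] = 0.1250 / 0.4860 = 0.2572
log10(ratio) = -0.5897
pH = pKa + log10(ratio) = 3.7590 - 0.5897 = 3.1693


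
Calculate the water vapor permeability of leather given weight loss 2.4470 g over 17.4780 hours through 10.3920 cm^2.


Formula: WVP = loss / (area * time)
Substituting: WVP = 2.4470 / (10.3920 * 17.4780)
Result: 0.0134723 g/(cm^2*hr)


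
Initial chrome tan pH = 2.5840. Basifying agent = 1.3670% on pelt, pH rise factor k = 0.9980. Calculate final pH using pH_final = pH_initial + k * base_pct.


Formula: pH_final = pH_initial + k * base_pct
Substituting: pH_final = 2.5840 + 0.9980 * 1.3670
Result: 3.9483


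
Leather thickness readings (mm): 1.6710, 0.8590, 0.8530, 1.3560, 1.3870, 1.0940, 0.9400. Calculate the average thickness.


Formula: Average = sum / n
Substituting: Average = 8.1600 / 7
Result: 1.1657 mm


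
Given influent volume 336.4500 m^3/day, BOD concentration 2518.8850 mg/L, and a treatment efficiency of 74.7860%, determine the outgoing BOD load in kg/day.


Load_in = volume * conc / 1000 = 336.4500 * 2518.8850 / 1000 = 847.4789 kg/day
Removed = Load_in * eff / 100 = 847.4789 * 74.7860 / 100 = 633.7955 kg/day
Load_out = Load_in - Removed = 847.4789 - 633.7955 = 213.6833 kg/day


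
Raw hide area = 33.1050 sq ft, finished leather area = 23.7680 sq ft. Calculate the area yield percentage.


Formula: Yield = finished / raw * 100
Substituting: Yield = 23.7680 / 33.1050 * 100
Result: 71.7958 %


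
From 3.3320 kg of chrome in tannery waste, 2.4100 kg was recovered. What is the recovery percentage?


Formula: Recovery = recovered / input * 100
Substituting: Recovery = 2.4100 / 3.3320 * 100
Result: 72.3289 %


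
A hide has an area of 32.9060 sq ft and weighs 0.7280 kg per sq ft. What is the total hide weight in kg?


Formula: Weight = area * weight_per_sqft
Substituting: Weight = 32.9060 * 0.7280
Result: 23.9556 kg


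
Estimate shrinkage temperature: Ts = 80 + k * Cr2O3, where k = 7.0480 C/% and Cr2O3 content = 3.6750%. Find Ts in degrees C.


Formula: Ts = 80 + k * Cr2O3
Substituting: Ts = 80 + 7.0480 * 3.6750
Result: 105.9014 C


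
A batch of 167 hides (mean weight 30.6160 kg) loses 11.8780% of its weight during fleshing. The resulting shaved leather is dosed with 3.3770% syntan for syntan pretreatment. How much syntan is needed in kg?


Total_raw = N * avg_wt = 167 * 30.6160 = 5112.8720 kg
Substrate = Total_raw * (1 - loss/100) = 5112.8720 * (1 - 11.8780/100) = 4505.5651 kg
Syntan = Substrate * pct / 100 = 4505.5651 * 3.3770 / 100 = 152.1529 kg


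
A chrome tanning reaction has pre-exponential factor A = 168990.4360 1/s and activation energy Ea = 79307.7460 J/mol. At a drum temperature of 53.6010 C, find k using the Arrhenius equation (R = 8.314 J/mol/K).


T_K = T_C + 273.15 = 53.6010 + 273.15 = 326.7510 K
exponent = -Ea / (R * T_K) = -79307.7460 / (8.314 * 326.7510) = -29.1937
k = A * exp(exponent) = 168990.4360 * exp(-29.1937) = 3.5417e-08 1/s


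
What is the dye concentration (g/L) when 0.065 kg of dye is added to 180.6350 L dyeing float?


Formula: Conc = dye_mass(kg) / volume(L) * 1000
Substituting: Conc = 0.065 / 180.6350 * 1000
Result: 0.3598 g/L


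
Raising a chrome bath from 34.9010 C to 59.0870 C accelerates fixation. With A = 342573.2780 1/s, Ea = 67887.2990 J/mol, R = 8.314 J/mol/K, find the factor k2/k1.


T1 = 34.9010 + 273.15 = 308.0510 K; T2 = 59.0870 + 273.15 = 332.2370 K
k1 = A * exp(-Ea/(R*T1)) = 342573.2780 * exp(-67887.2990/(8.314*308.0510)) = 1.0545e-06 1/s
k2 = A * exp(-Ea/(R*T2)) = 342573.2780 * exp(-67887.2990/(8.314*332.2370)) = 7.2620e-06 1/s
k2/k1 = 7.2620e-06 / 1.0545e-06 = 6.8869


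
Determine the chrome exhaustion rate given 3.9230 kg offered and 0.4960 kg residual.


Formula: Uptake = (offered - residual) / offered * 100
Substituting: Uptake = (3.9230 - 0.4960) / 3.9230 * 100
Result: 87.3566 %


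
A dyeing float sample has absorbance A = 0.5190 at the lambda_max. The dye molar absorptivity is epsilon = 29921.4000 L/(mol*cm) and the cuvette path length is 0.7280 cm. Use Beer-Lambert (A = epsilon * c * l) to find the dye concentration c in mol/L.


Formula: c = A / (epsilon * l)
Substituting: c = 0.5190 / (29921.4000 * 0.7280)
Result: 2.3826e-05 mol/L


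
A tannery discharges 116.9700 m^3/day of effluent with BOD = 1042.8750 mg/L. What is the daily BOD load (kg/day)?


Formula: BOD_load = volume * conc / 1000
Substituting: BOD_load = 116.9700 * 1042.8750 / 1000
Result: 121.9851 kg/day


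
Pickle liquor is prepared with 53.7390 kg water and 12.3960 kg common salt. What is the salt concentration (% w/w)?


Formula: Conc = salt / (water + salt) * 100
Substituting: Conc = 12.3960 / (53.7390 + 12.3960) * 100
Result: 18.7435 %


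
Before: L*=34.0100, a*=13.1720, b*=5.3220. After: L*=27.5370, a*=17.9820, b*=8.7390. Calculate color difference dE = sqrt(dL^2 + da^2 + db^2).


dL = -6.4730, da = 4.8100, db = 3.4170
dE = sqrt((-6.4730)^2 + 4.8100^2 + 3.4170^2) = 8.7585


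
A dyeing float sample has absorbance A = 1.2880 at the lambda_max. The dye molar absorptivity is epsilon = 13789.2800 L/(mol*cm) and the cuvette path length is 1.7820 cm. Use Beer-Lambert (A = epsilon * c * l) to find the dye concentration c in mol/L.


Formula: c = A / (epsilon * l)
Substituting: c = 1.2880 / (13789.2800 * 1.7820)
Result: 5.2416e-05 mol/L


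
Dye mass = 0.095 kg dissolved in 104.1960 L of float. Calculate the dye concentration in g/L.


Formula: Conc = dye_mass(kg) / volume(L) * 1000
Substituting: Conc = 0.095 / 104.1960 * 1000
Result: 0.9117 g/L


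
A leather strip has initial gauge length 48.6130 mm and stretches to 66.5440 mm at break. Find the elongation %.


Formula: Elongation = (Lf - L0) / L0 * 100
Substituting: Elongation = (66.5440 - 48.6130) / 48.6130 * 100
Result: 36.8852 %


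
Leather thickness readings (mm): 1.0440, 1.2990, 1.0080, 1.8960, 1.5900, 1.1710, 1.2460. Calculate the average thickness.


Formula: Average = sum / n
Substituting: Average = 9.2540 / 7
Result: 1.3220 mm


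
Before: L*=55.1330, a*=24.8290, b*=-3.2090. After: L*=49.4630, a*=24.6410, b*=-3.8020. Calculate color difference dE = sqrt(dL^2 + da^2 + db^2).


dL = -5.6700, da = -0.1880, db = -0.5930
dE = sqrt((-5.6700)^2 + (-0.1880)^2 + (-0.5930)^2) = 5.7040


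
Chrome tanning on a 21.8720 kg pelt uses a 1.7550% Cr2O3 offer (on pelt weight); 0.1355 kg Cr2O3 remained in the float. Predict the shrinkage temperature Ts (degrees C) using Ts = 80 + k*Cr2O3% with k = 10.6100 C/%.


Offered = pelt * offer_pct / 100 = 21.8720 * 1.7550 / 100 = 0.3839 kg
Uptake = offered - residual = 0.3839 - 0.1355 = 0.2484 kg
Cr2O3% on pelt = uptake / pelt * 100 = 0.2484 / 21.8720 * 100 = 1.1355 %
Ts = 80 + k * Cr2O3% = 80 + 10.6100 * 1.1355 = 92.0475 C


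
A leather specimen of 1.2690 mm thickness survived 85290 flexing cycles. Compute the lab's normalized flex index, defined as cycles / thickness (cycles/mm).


Formula: Index = cycles / thickness
Substituting: Index = 85290 / 1.2690
Result: 67210.4019 cycles/mm


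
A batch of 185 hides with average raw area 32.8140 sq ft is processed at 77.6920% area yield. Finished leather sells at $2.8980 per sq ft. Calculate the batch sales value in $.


Raw_total = N * avg_area = 185 * 32.8140 = 6070.5900 sq ft
Finished = Raw_total * yield / 100 = 6070.5900 * 77.6920 / 100 = 4716.3628 sq ft
Value = Finished * price = 4716.3628 * 2.8980 = 13668.0193 $


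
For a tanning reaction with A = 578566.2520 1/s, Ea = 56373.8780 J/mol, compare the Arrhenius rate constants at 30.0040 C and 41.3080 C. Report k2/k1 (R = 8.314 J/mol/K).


T1 = 30.0040 + 273.15 = 303.1540 K; T2 = 41.3080 + 273.15 = 314.4580 K
k1 = A * exp(-Ea/(R*T1)) = 578566.2520 * exp(-56373.8780/(8.314*303.1540)) = 1.1183e-04 1/s
k2 = A * exp(-Ea/(R*T2)) = 578566.2520 * exp(-56373.8780/(8.314*314.4580)) = 2.4989e-04 1/s
k2/k1 = 2.4989e-04 / 1.1183e-04 = 2.2345


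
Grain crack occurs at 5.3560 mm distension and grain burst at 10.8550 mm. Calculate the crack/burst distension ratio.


Formula: Ratio = crack / burst
Substituting: Ratio = 5.3560 / 10.8550
Result: 0.4934


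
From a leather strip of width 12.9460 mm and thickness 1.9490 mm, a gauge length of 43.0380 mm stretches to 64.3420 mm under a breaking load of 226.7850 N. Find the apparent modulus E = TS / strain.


TS = F / (w * t) = 226.7850 / (12.9460 * 1.9490) = 8.9881 N/mm^2
strain = (Lf - L0) / L0 = (64.3420 - 43.0380) / 43.0380 = 0.4950
E = TS / strain = 8.9881 / 0.4950 = 18.1576 N/mm^2


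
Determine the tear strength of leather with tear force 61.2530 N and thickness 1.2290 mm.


Formula: Tear strength = force / thickness
Substituting: Tear strength = 61.2530 / 1.2290
Result: 49.8397 N/mm


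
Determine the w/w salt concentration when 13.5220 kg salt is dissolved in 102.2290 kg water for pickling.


Formula: Conc = salt / (water + salt) * 100
Substituting: Conc = 13.5220 / (102.2290 + 13.5220) * 100
Result: 11.6820 %


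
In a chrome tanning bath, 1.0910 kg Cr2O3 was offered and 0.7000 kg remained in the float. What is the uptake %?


Formula: Uptake = (offered - residual) / offered * 100
Substituting: Uptake = (1.0910 - 0.7000) / 1.0910 * 100
Result: 35.8387 %


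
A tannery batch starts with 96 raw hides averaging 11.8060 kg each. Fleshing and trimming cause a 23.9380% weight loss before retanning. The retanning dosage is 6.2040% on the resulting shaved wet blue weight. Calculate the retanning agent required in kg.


Total_raw = N * avg_wt = 96 * 11.8060 = 1133.3760 kg
Substrate = Total_raw * (1 - loss/100) = 1133.3760 * (1 - 23.9380/100) = 862.0685 kg
Retan = Substrate * pct / 100 = 862.0685 * 6.2040 / 100 = 53.4827 kg


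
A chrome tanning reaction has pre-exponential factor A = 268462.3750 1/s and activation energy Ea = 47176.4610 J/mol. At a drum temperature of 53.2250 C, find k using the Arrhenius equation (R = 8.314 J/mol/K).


T_K = T_C + 273.15 = 53.2250 + 273.15 = 326.3750 K
exponent = -Ea / (R * T_K) = -47176.4610 / (8.314 * 326.3750) = -17.3860
k = A * exp(exponent) = 268462.3750 * exp(-17.3860) = 0.00755546 1/s
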